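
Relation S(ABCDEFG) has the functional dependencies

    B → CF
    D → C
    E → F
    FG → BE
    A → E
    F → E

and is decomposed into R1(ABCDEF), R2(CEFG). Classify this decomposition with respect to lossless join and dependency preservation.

lossy and not dependency-preserving

Lossless test: (CEF)⁺ = {CEF}, which is a superkey of neither fragment — lossy.
Dependency preservation: the restricted closure of {FG} across the fragments never reaches {BE}, so FG → BE cannot be enforced without a join — not preserved.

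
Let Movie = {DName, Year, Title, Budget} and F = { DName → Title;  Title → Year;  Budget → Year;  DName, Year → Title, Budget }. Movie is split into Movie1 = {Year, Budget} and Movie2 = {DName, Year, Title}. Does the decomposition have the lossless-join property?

No

Common attributes: Movie1 ∩ Movie2 = {Year}.
No dependency enlarges {Year}, so (Year)⁺ = {Year}.
The closure contains neither all of Movie1 = {Year, Budget} nor all of Movie2 = {DName, Year, Title}, so the common attributes are not a superkey of either fragment. The join is lossy.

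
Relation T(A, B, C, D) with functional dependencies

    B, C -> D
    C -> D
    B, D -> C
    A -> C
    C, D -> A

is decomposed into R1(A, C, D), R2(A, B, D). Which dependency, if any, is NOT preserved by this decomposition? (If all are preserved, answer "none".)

none

B, C → D: restricted closure across fragments reaches D.
C → D lies within R1.
B, D → C: restricted closure across fragments reaches C.
A → C lies within R1.
C, D → A lies within R1.
Every dependency is enforceable on the fragments, so the decomposition is dependency-preserving.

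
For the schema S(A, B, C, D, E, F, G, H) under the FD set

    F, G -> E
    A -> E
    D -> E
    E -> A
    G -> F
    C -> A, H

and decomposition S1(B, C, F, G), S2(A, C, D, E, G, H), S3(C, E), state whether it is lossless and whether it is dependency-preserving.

Lossless test (chase): Rows 2 and 3 agree on E; apply E→A and equate their A entries. Rows 1 and 2 agree on G; apply G→F and equate their F entries. Rows 1 and 2 agree on C; apply C→A, H and equate their A, H entries. Rows 1 and 3 agree on C; apply C→A, H and equate their A, H entries. Rows 1 and 2 agree on F, G; apply F, G→E and equate their E entries. No row becomes fully distinguished — the join is lossy.
Dependency preservation: F, G → E is not contained in any single fragment, but the restricted closure of its left-hand side across the fragments still reaches the right-hand side; the remaining FDs each lie inside some fragment. All dependencies are preserved.

lossy but dependency-preserving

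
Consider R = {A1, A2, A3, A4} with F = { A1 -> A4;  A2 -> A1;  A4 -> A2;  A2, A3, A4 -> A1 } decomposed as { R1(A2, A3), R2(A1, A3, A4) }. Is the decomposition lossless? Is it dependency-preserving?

lossy and not dependency-preserving

Lossless test: (A3)⁺ = {A3}, which is a superkey of neither fragment — lossy.
Dependency preservation: the restricted closure of {A2} across the fragments never reaches {A1}, so A2 → A1 cannot be enforced without a join — not preserved.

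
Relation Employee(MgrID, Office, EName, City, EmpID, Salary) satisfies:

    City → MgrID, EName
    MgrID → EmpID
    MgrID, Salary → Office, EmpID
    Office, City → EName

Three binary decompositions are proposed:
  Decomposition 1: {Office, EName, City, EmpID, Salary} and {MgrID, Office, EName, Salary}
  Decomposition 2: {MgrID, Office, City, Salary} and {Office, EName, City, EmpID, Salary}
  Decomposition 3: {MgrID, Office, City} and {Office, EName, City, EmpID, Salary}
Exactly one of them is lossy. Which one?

Decomposition 1

Decomposition 1: common = {Office, EName, Salary}, closure = {Office, EName, Salary} → lossy.
Decomposition 2: common = {Office, City, Salary}, closure = {MgrID, Office, EName, City, EmpID, Salary} → lossless.
Decomposition 3: common = {Office, City}, closure = {MgrID, Office, EName, City, EmpID} → lossless.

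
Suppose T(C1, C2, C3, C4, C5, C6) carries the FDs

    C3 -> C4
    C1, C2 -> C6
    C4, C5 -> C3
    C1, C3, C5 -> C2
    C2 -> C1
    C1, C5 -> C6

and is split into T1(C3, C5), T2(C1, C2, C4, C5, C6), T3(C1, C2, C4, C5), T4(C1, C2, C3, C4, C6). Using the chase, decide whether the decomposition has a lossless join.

Chase test. Columns are C1, C2, C3, C4, C5, C6; row i has aⱼ where attribute j ∈ Ti, else bᵢⱼ.
Initial tableau (one row per fragment):
  row 1: b11 b12 a3 b14 a5 b16
  row 2: a1 a2 b23 a4 a5 a6
  row 3: a1 a2 b33 a4 a5 b36
  row 4: a1 a2 a3 a4 b45 a6
Rows 1 and 4 agree on C3; apply C3→C4 and equate their C4 entries.
Rows 2 and 3 agree on C1, C2; apply C1, C2→C6 and equate their C6 entries.
Rows 1 and 2 agree on C4, C5; apply C4, C5→C3 and equate their C3 entries.
Rows 1 and 3 agree on C4, C5; apply C4, C5→C3 and equate their C3 entries.
Row 2 is now all distinguished symbols — the join is lossless.

Yes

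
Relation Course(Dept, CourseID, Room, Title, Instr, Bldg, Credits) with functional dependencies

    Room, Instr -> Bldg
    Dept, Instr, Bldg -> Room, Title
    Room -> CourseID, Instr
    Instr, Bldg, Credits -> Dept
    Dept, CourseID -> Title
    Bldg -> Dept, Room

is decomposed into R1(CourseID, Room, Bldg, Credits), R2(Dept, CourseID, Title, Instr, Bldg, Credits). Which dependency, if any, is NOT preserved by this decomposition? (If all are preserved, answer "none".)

Room, Instr → Bldg: restricted closure across fragments reaches Bldg.
Dept, Instr, Bldg → Room, Title: restricted closure across fragments reaches Room, Title.
Room → CourseID, Instr: restricted closure across fragments reaches CourseID, Instr.
Instr, Bldg, Credits → Dept lies within R2.
Dept, CourseID → Title lies within R2.
Bldg → Dept, Room: restricted closure across fragments reaches Dept, Room.
Every dependency is enforceable on the fragments, so the decomposition is dependency-preserving.

none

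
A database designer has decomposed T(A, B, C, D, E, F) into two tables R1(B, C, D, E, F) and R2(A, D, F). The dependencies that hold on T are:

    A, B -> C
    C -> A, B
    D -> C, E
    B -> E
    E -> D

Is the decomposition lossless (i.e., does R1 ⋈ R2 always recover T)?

Yes

Common attributes: R1 ∩ R2 = {D, F}.
Closure of {D, F}: D → C, E applies, adding C, E; C → A, B applies, adding A, B. So (D, F)⁺ = {A, B, C, D, E, F}.
This closure contains every attribute of R1, so R1 ∩ R2 → R1. The join is lossless.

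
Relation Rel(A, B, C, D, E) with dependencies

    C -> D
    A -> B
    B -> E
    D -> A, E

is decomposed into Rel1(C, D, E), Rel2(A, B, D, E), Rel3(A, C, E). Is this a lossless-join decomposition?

Yes

Chase test. Columns are A, B, C, D, E; row i has aⱼ where attribute j ∈ Reli, else bᵢⱼ.
Initial tableau (one row per fragment):
  row 1: b11 b12 a3 a4 a5
  row 2: a1 a2 b23 a4 a5
  row 3: a1 b32 a3 b34 a5
Rows 1 and 3 agree on C; apply C→D and equate their D entries.
Rows 2 and 3 agree on A; apply A→B and equate their B entries.
Rows 1 and 2 agree on D; apply D→A, E and equate their A, E entries.
Rows 1 and 2 agree on A; apply A→B and equate their B entries.
Row 1 is now all distinguished symbols — the join is lossless.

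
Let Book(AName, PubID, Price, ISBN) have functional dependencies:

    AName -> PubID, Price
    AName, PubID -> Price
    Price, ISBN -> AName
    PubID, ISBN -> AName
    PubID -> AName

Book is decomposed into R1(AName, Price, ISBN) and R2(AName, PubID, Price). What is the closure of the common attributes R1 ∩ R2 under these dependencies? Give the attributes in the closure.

R1 ∩ R2 = {AName, Price}.
AName → PubID, Price applies, adding PubID
Closure: {AName, PubID, Price}.

AName, PubID, Price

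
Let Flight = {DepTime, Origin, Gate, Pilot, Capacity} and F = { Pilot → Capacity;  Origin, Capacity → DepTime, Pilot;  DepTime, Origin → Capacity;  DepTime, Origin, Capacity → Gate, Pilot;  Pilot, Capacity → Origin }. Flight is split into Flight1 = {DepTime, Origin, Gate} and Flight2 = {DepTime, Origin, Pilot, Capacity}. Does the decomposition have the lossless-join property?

Common attributes: Flight1 ∩ Flight2 = {DepTime, Origin}.
Closure of {DepTime, Origin}: DepTime, Origin → Capacity applies, adding Capacity; DepTime, Origin, Capacity → Gate, Pilot applies, adding Gate, Pilot. So (DepTime, Origin)⁺ = {DepTime, Origin, Gate, Pilot, Capacity}.
This closure contains every attribute of Flight1, so Flight1 ∩ Flight2 → Flight1. The join is lossless.

Yes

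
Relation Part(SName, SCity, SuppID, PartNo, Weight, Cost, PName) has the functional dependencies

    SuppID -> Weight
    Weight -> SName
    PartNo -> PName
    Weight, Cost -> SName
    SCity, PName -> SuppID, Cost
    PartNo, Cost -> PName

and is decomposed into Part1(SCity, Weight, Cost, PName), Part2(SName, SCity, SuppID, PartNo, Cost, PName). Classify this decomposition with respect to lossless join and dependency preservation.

lossless but not dependency-preserving

Lossless test: (SCity, Cost, PName)⁺ = {SName, SCity, SuppID, Weight, Cost, PName}, which contains all of one fragment — lossless.
Dependency preservation: the restricted closure of {SuppID} across the fragments never reaches {Weight}, so SuppID → Weight cannot be enforced without a join — not preserved.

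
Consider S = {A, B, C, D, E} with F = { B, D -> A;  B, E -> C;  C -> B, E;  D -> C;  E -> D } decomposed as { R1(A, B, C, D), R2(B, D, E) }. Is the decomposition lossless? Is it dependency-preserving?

lossless and dependency-preserving

Lossless test: (B, D)⁺ = {A, B, C, D, E}, which contains all of one fragment — lossless.
Dependency preservation: B, E → C; C → B, E are not contained in any single fragment, but the restricted closure of each left-hand side across the fragments still reaches the right-hand side; the remaining FDs each lie inside some fragment. All dependencies are preserved.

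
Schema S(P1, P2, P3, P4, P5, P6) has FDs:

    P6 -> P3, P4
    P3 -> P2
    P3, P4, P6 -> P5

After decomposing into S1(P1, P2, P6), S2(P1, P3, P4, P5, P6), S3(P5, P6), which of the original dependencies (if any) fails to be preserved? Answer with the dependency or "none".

P3 -> P2

Check P3 → P2: no single fragment contains all of {P2, P3}, and the restricted closure of {P3} across the fragments never reaches {P2}.
P6 → P3, P4 is preserved.
P3, P4, P6 → P5 is preserved.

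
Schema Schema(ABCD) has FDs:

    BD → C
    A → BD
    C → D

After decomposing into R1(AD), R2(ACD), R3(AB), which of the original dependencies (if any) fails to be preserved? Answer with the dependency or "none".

BD → C

Check BD → C: no single fragment contains all of {BCD}, and the restricted closure of {BD} across the fragments never reaches {C}.
A → BD is preserved.
C → D is preserved.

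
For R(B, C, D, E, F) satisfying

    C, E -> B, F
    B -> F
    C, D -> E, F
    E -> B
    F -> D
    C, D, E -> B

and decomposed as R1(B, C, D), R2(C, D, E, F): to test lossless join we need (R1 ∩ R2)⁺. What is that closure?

R1 ∩ R2 = {C, D}.
C, D → E, F applies, adding E, F
E → B applies, adding B
Closure: {B, C, D, E, F}.

B, C, D, E, F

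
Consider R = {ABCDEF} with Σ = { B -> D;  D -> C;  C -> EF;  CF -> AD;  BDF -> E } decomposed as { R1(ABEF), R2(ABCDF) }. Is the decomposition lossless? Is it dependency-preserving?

Lossless test: (ABF)⁺ = {ABCDEF}, which contains all of one fragment — lossless.
Dependency preservation: the restricted closure of {C} across the fragments never reaches {EF}, so C → EF cannot be enforced without a join — not preserved.

lossless but not dependency-preserving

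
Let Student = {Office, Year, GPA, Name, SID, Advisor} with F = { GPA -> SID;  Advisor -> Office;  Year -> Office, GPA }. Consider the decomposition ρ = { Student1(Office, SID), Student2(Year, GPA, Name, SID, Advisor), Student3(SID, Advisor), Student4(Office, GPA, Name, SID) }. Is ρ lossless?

Chase test. Columns are Office, Year, GPA, Name, SID, Advisor; row i has aⱼ where attribute j ∈ Studenti, else bᵢⱼ.
Initial tableau (one row per fragment):
  row 1: a1 b12 b13 b14 a5 b16
  row 2: b21 a2 a3 a4 a5 a6
  row 3: b31 b32 b33 b34 a5 a6
  row 4: a1 b42 a3 a4 a5 b46
Rows 2 and 3 agree on Advisor; apply Advisor→Office and equate their Office entries.
No row becomes fully distinguished — the join is lossy.

No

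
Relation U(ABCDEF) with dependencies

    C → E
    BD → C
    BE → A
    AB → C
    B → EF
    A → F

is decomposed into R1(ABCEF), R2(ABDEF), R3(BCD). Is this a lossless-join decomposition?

Yes

Chase test. Columns are ABCDEF; row i has aⱼ where attribute j ∈ Ri, else bᵢⱼ.
Initial tableau (one row per fragment):
  row 1: a1 a2 a3 b14 a5 a6
  row 2: a1 a2 b23 a4 a5 a6
  row 3: b31 a2 a3 a4 b35 b36
Rows 1 and 3 agree on C; apply C→E and equate their E entries.
Rows 2 and 3 agree on BD; apply BD→C and equate their C entries.
Rows 1 and 3 agree on BE; apply BE→A and equate their A entries.
Rows 1 and 3 agree on B; apply B→EF and equate their EF entries.
Row 2 is now all distinguished symbols — the join is lossless.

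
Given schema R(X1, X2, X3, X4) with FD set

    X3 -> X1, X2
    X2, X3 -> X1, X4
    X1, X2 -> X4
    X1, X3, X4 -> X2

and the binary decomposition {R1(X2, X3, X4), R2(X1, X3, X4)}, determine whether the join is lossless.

Common attributes: R1 ∩ R2 = {X3, X4}.
Closure of {X3, X4}: X3 → X1, X2 applies, adding X1, X2. So (X3, X4)⁺ = {X1, X2, X3, X4}.
This closure contains every attribute of R1, so R1 ∩ R2 → R1. The join is lossless.

Yes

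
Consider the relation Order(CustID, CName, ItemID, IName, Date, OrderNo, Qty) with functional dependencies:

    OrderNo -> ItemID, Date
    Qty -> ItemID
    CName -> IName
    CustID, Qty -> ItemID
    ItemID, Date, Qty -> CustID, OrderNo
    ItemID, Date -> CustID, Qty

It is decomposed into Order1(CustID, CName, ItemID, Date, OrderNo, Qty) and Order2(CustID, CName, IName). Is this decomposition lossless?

Common attributes: Order1 ∩ Order2 = {CustID, CName}.
Closure of {CustID, CName}: CName → IName applies, adding IName. So (CustID, CName)⁺ = {CustID, CName, IName}.
This closure contains every attribute of Order2, so Order1 ∩ Order2 → Order2. The join is lossless.

Yes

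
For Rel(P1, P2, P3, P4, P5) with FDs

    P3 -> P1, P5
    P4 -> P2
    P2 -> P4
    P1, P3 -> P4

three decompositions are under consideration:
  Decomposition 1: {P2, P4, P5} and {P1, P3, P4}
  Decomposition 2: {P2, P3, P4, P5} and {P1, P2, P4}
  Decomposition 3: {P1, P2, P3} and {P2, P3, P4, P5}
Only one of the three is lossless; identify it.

Decomposition 1: common = {P4}, closure = {P2, P4} → lossy.
Decomposition 2: common = {P2, P4}, closure = {P2, P4} → lossy.
Decomposition 3: common = {P2, P3}, closure = {P1, P2, P3, P4, P5} → lossless.

Decomposition 3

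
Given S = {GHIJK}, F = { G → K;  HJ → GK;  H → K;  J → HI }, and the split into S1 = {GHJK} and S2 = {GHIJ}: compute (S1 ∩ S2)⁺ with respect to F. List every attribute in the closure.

GHIJK

S1 ∩ S2 = {GHJ}.
G → K applies, adding K
J → HI applies, adding I
Closure: {GHIJK}.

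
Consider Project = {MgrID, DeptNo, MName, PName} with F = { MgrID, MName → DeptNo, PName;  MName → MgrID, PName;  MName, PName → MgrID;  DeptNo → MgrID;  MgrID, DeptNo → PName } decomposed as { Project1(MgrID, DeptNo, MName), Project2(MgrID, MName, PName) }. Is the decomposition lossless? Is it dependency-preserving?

lossless but not dependency-preserving

Lossless test: (MgrID, MName)⁺ = {MgrID, DeptNo, MName, PName}, which contains all of one fragment — lossless.
Dependency preservation: the restricted closure of {MgrID, DeptNo} across the fragments never reaches {PName}, so MgrID, DeptNo → PName cannot be enforced without a join — not preserved.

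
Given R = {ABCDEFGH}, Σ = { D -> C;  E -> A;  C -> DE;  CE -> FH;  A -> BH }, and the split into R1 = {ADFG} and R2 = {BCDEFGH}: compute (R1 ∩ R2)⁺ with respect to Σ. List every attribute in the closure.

ABCDEFGH

R1 ∩ R2 = {DFG}.
D → C applies, adding C
C → DE applies, adding E
CE → FH applies, adding H
E → A applies, adding A
A → BH applies, adding B
Closure: {ABCDEFGH}.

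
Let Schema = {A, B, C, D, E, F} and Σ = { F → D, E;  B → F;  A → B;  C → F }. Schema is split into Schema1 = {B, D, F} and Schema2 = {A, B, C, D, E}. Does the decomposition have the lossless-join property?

Common attributes: Schema1 ∩ Schema2 = {B, D}.
Closure of {B, D}: B → F applies, adding F; F → D, E applies, adding E. So (B, D)⁺ = {B, D, E, F}.
This closure contains every attribute of Schema1, so Schema1 ∩ Schema2 → Schema1. The join is lossless.

Yes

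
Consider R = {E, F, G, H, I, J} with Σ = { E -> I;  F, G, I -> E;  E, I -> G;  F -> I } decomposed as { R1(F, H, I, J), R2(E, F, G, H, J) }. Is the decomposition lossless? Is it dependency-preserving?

Lossless test: (F, H, J)⁺ = {F, H, I, J}, which contains all of one fragment — lossless.
Dependency preservation: the restricted closure of {E} across the fragments never reaches {I}, so E → I cannot be enforced without a join — not preserved.

lossless but not dependency-preserving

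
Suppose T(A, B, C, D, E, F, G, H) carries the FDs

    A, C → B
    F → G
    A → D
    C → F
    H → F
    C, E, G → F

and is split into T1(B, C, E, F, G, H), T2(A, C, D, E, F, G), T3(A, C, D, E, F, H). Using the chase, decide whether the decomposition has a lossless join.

No

Chase test. Columns are A, B, C, D, E, F, G, H; row i has aⱼ where attribute j ∈ Ti, else bᵢⱼ.
Initial tableau (one row per fragment):
  row 1: b11 a2 a3 b14 a5 a6 a7 a8
  row 2: a1 b22 a3 a4 a5 a6 a7 b28
  row 3: a1 b32 a3 a4 a5 a6 b37 a8
Rows 2 and 3 agree on A, C; apply A, C→B and equate their B entries.
Rows 1 and 3 agree on F; apply F→G and equate their G entries.
No row becomes fully distinguished — the join is lossy.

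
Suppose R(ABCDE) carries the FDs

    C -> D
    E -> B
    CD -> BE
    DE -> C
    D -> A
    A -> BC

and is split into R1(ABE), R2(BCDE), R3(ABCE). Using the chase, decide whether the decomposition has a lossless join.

Yes

Chase test. Columns are ABCDE; row i has aⱼ where attribute j ∈ Ri, else bᵢⱼ.
Initial tableau (one row per fragment):
  row 1: a1 a2 b13 b14 a5
  row 2: b21 a2 a3 a4 a5
  row 3: a1 a2 a3 b34 a5
Rows 2 and 3 agree on C; apply C→D and equate their D entries.
Rows 2 and 3 agree on D; apply D→A and equate their A entries.
Rows 1 and 2 agree on A; apply A→BC and equate their BC entries.
Rows 1 and 2 agree on C; apply C→D and equate their D entries.
Row 1 is now all distinguished symbols — the join is lossless.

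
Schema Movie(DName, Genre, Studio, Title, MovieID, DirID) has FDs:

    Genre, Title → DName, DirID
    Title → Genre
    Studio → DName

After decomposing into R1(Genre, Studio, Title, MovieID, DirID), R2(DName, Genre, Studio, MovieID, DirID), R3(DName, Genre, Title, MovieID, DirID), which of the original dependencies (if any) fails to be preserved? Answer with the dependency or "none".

none

Genre, Title → DName, DirID lies within R3.
Title → Genre lies within R1.
Studio → DName lies within R2.
Every dependency is enforceable on the fragments, so the decomposition is dependency-preserving.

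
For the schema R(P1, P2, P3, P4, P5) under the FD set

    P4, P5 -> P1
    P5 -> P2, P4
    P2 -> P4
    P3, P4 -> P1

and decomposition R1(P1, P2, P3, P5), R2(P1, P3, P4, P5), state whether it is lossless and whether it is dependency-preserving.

Lossless test: (P1, P3, P5)⁺ = {P1, P2, P3, P4, P5}, which contains all of one fragment — lossless.
Dependency preservation: the restricted closure of {P2} across the fragments never reaches {P4}, so P2 → P4 cannot be enforced without a join — not preserved.

lossless but not dependency-preserving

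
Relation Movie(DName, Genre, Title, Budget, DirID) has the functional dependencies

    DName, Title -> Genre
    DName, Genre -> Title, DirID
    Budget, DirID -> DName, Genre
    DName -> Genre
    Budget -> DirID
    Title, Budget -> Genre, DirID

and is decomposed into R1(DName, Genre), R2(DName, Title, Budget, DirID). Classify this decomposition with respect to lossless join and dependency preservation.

lossless and dependency-preserving

Lossless test: (DName)⁺ = {DName, Genre, Title, DirID}, which contains all of one fragment — lossless.
Dependency preservation: DName, Title → Genre; DName, Genre → Title, DirID; Budget, DirID → DName, Genre; Title, Budget → Genre, DirID are not contained in any single fragment, but the restricted closure of each left-hand side across the fragments still reaches the right-hand side; the remaining FDs each lie inside some fragment. All dependencies are preserved.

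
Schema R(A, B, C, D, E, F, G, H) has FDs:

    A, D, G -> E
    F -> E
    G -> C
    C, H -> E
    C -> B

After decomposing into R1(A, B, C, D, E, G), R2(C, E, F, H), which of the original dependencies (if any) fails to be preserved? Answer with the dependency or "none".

none

A, D, G → E lies within R1.
F → E lies within R2.
G → C lies within R1.
C, H → E lies within R2.
C → B lies within R1.
Every dependency is enforceable on the fragments, so the decomposition is dependency-preserving.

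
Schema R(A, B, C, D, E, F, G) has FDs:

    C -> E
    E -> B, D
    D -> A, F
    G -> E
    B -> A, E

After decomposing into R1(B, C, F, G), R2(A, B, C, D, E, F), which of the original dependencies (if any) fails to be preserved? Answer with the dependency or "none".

none

C → E lies within R2.
E → B, D lies within R2.
D → A, F lies within R2.
G → E: restricted closure across fragments reaches E.
B → A, E lies within R2.
Every dependency is enforceable on the fragments, so the decomposition is dependency-preserving.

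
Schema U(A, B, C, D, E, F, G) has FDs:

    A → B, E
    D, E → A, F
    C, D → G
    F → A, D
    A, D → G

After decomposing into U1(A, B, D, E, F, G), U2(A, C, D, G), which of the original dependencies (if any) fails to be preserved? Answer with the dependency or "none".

A → B, E lies within U1.
D, E → A, F lies within U1.
C, D → G lies within U2.
F → A, D lies within U1.
A, D → G lies within U1.
Every dependency is enforceable on the fragments, so the decomposition is dependency-preserving.

none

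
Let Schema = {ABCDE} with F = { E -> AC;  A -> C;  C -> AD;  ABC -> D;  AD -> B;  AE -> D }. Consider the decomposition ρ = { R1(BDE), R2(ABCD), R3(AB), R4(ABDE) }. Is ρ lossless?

Chase test. Columns are ABCDE; row i has aⱼ where attribute j ∈ Ri, else bᵢⱼ.
Initial tableau (one row per fragment):
  row 1: b11 a2 b13 a4 a5
  row 2: a1 a2 a3 a4 b25
  row 3: a1 a2 b33 b34 b35
  row 4: a1 a2 b43 a4 a5
Rows 1 and 4 agree on E; apply E→AC and equate their AC entries.
Rows 1 and 2 agree on A; apply A→C and equate their C entries.
Rows 1 and 3 agree on A; apply A→C and equate their C entries.
Rows 1 and 3 agree on C; apply C→AD and equate their AD entries.
Row 1 is now all distinguished symbols — the join is lossless.

Yes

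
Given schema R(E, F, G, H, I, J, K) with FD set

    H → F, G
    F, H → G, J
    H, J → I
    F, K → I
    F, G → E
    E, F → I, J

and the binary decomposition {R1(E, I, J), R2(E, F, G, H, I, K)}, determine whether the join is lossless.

No

Common attributes: R1 ∩ R2 = {E, I}.
No dependency enlarges {E, I}, so (E, I)⁺ = {E, I}.
The closure contains neither all of R1 = {E, I, J} nor all of R2 = {E, F, G, H, I, K}, so the common attributes are not a superkey of either fragment. The join is lossy.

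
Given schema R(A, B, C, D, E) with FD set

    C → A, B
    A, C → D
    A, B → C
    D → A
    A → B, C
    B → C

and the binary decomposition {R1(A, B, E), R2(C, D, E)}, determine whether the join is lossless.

Common attributes: R1 ∩ R2 = {E}.
No dependency enlarges {E}, so (E)⁺ = {E}.
The closure contains neither all of R1 = {A, B, E} nor all of R2 = {C, D, E}, so the common attributes are not a superkey of either fragment. The join is lossy.

No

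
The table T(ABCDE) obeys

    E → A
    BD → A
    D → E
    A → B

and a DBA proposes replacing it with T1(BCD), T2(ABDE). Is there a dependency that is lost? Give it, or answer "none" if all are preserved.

none

E → A lies within T2.
BD → A lies within T2.
D → E lies within T2.
A → B lies within T2.
Every dependency is enforceable on the fragments, so the decomposition is dependency-preserving.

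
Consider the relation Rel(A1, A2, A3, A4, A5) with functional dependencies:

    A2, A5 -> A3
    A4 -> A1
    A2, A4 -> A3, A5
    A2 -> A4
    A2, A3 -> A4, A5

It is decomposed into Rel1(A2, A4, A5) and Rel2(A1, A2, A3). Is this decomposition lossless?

Common attributes: Rel1 ∩ Rel2 = {A2}.
Closure of {A2}: A2 → A4 applies, adding A4; A4 → A1 applies, adding A1; A2, A4 → A3, A5 applies, adding A3, A5. So (A2)⁺ = {A1, A2, A3, A4, A5}.
This closure contains every attribute of Rel1, so Rel1 ∩ Rel2 → Rel1. The join is lossless.

Yes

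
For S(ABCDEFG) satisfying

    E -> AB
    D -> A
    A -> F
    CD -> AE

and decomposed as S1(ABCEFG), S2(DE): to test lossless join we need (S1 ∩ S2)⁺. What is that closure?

S1 ∩ S2 = {E}.
E → AB applies, adding AB
A → F applies, adding F
Closure: {ABEF}.

ABEF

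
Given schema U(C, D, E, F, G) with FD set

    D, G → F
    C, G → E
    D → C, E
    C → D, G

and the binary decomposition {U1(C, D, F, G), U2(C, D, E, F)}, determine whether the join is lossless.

Yes

Common attributes: U1 ∩ U2 = {C, D, F}.
Closure of {C, D, F}: D → C, E applies, adding E; C → D, G applies, adding G. So (C, D, F)⁺ = {C, D, E, F, G}.
This closure contains every attribute of U1, so U1 ∩ U2 → U1. The join is lossless.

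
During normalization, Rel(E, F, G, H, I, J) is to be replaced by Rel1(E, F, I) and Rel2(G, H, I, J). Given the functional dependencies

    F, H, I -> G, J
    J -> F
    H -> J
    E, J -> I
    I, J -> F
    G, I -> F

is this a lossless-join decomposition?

No

Common attributes: Rel1 ∩ Rel2 = {I}.
No dependency enlarges {I}, so (I)⁺ = {I}.
The closure contains neither all of Rel1 = {E, F, I} nor all of Rel2 = {G, H, I, J}, so the common attributes are not a superkey of either fragment. The join is lossy.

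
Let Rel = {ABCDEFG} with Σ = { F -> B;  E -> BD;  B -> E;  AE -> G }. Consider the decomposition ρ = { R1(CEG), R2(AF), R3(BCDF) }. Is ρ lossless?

No

Chase test. Columns are ABCDEFG; row i has aⱼ where attribute j ∈ Ri, else bᵢⱼ.
Initial tableau (one row per fragment):
  row 1: b11 b12 a3 b14 a5 b16 a7
  row 2: a1 b22 b23 b24 b25 a6 b27
  row 3: b31 a2 a3 a4 b35 a6 b37
Rows 2 and 3 agree on F; apply F→B and equate their B entries.
Rows 2 and 3 agree on B; apply B→E and equate their E entries.
Rows 2 and 3 agree on E; apply E→BD and equate their BD entries.
No row becomes fully distinguished — the join is lossy.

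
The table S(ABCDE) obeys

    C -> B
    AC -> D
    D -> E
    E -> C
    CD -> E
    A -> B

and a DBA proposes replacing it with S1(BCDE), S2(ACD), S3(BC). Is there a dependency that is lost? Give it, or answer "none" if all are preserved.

A -> B

Check A → B: no single fragment contains all of {AB}, and the restricted closure of {A} across the fragments never reaches {B}.
C → B is preserved.
AC → D is preserved.
D → E is preserved.
E → C is preserved.
CD → E is preserved.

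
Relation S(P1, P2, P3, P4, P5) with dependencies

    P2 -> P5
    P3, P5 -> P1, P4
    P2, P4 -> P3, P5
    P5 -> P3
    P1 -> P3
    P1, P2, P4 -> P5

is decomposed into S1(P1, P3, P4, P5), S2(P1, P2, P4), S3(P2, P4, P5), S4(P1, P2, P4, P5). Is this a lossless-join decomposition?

Yes

Chase test. Columns are P1, P2, P3, P4, P5; row i has aⱼ where attribute j ∈ Si, else bᵢⱼ.
Initial tableau (one row per fragment):
  row 1: a1 b12 a3 a4 a5
  row 2: a1 a2 b23 a4 b25
  row 3: b31 a2 b33 a4 a5
  row 4: a1 a2 b43 a4 a5
Rows 2 and 3 agree on P2; apply P2→P5 and equate their P5 entries.
Rows 2 and 3 agree on P2, P4; apply P2, P4→P3, P5 and equate their P3, P5 entries.
Rows 2 and 4 agree on P2, P4; apply P2, P4→P3, P5 and equate their P3, P5 entries.
Rows 1 and 2 agree on P5; apply P5→P3 and equate their P3 entries.
Rows 1 and 3 agree on P3, P5; apply P3, P5→P1, P4 and equate their P1, P4 entries.
Row 2 is now all distinguished symbols — the join is lossless.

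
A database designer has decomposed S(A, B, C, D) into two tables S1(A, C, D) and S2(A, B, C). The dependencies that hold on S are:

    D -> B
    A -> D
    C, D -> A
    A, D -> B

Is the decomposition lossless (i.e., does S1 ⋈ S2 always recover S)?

Common attributes: S1 ∩ S2 = {A, C}.
Closure of {A, C}: A → D applies, adding D; A, D → B applies, adding B. So (A, C)⁺ = {A, B, C, D}.
This closure contains every attribute of S1, so S1 ∩ S2 → S1. The join is lossless.

Yes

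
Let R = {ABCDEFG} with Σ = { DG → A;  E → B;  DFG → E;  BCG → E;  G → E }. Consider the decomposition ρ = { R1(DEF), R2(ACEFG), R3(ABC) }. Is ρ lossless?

No

Chase test. Columns are ABCDEFG; row i has aⱼ where attribute j ∈ Ri, else bᵢⱼ.
Initial tableau (one row per fragment):
  row 1: b11 b12 b13 a4 a5 a6 b17
  row 2: a1 b22 a3 b24 a5 a6 a7
  row 3: a1 a2 a3 b34 b35 b36 b37
Rows 1 and 2 agree on E; apply E→B and equate their B entries.
No row becomes fully distinguished — the join is lossy.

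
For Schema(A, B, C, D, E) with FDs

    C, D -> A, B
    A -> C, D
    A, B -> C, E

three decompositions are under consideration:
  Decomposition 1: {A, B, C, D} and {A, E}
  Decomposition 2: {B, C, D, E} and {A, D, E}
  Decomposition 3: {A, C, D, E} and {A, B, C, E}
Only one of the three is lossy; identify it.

Decomposition 1: common = {A}, closure = {A, B, C, D, E} → lossless.
Decomposition 2: common = {D, E}, closure = {D, E} → lossy.
Decomposition 3: common = {A, C, E}, closure = {A, B, C, D, E} → lossless.

Decomposition 2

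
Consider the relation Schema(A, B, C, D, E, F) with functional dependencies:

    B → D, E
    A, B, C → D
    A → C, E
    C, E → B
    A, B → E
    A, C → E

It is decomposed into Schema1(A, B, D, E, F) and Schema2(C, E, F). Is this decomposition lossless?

Common attributes: Schema1 ∩ Schema2 = {E, F}.
No dependency enlarges {E, F}, so (E, F)⁺ = {E, F}.
The closure contains neither all of Schema1 = {A, B, D, E, F} nor all of Schema2 = {C, E, F}, so the common attributes are not a superkey of either fragment. The join is lossy.

No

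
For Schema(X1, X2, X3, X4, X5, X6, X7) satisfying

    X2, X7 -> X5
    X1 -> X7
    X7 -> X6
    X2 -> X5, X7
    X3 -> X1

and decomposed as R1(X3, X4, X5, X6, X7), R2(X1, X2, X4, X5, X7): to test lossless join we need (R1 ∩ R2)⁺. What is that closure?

R1 ∩ R2 = {X4, X5, X7}.
X7 → X6 applies, adding X6
Closure: {X4, X5, X6, X7}.

X4, X5, X6, X7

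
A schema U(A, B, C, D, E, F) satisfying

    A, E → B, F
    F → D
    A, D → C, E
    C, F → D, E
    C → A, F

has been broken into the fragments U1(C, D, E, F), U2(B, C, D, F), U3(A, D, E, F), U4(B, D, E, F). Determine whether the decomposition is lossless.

Chase test. Columns are A, B, C, D, E, F; row i has aⱼ where attribute j ∈ Ui, else bᵢⱼ.
Initial tableau (one row per fragment):
  row 1: b11 b12 a3 a4 a5 a6
  row 2: b21 a2 a3 a4 b25 a6
  row 3: a1 b32 b33 a4 a5 a6
  row 4: b41 a2 b43 a4 a5 a6
Rows 1 and 2 agree on C, F; apply C, F→D, E and equate their D, E entries.
Rows 1 and 2 agree on C; apply C→A, F and equate their A, F entries.
Rows 1 and 2 agree on A, E; apply A, E→B, F and equate their B, F entries.
No row becomes fully distinguished — the join is lossy.

No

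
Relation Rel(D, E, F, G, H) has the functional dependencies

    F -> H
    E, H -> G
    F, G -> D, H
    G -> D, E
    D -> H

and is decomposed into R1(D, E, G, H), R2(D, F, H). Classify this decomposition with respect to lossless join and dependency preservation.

Lossless test: (D, H)⁺ = {D, H}, which is a superkey of neither fragment — lossy.
Dependency preservation: F, G → D, H is not contained in any single fragment, but the restricted closure of its left-hand side across the fragments still reaches the right-hand side; the remaining FDs each lie inside some fragment. All dependencies are preserved.

lossy but dependency-preserving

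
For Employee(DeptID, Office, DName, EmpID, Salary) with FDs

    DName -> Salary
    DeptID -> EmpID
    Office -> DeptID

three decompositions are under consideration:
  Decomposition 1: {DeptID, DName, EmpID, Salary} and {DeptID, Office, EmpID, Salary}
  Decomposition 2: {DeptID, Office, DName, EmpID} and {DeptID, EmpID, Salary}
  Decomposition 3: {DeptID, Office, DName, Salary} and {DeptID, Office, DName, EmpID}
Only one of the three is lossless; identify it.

Decomposition 1: common = {DeptID, EmpID, Salary}, closure = {DeptID, EmpID, Salary} → lossy.
Decomposition 2: common = {DeptID, EmpID}, closure = {DeptID, EmpID} → lossy.
Decomposition 3: common = {DeptID, Office, DName}, closure = {DeptID, Office, DName, EmpID, Salary} → lossless.

Decomposition 3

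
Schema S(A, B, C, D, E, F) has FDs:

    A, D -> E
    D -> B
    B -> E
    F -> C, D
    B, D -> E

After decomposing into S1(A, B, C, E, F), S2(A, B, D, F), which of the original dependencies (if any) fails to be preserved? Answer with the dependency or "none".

A, D → E: restricted closure across fragments reaches E.
D → B lies within S2.
B → E lies within S1.
F → C, D: restricted closure across fragments reaches C, D.
B, D → E: restricted closure across fragments reaches E.
Every dependency is enforceable on the fragments, so the decomposition is dependency-preserving.

none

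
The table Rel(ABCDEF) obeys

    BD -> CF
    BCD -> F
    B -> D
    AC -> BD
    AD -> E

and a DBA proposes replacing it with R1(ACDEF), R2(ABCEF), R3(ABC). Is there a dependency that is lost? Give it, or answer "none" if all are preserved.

Check B → D: no single fragment contains all of {BD}, and the restricted closure of {B} across the fragments never reaches {D}.
BD → CF is preserved.
BCD → F is preserved.
AC → BD is preserved.
AD → E is preserved.

B -> D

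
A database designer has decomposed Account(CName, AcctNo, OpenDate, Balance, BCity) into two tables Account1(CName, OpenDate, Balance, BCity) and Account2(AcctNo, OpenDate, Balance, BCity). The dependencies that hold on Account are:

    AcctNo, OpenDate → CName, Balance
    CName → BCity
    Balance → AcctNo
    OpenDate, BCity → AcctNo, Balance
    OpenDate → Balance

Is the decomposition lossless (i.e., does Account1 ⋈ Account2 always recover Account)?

Common attributes: Account1 ∩ Account2 = {OpenDate, Balance, BCity}.
Closure of {OpenDate, Balance, BCity}: Balance → AcctNo applies, adding AcctNo; AcctNo, OpenDate → CName, Balance applies, adding CName. So (OpenDate, Balance, BCity)⁺ = {CName, AcctNo, OpenDate, Balance, BCity}.
This closure contains every attribute of Account1, so Account1 ∩ Account2 → Account1. The join is lossless.

Yes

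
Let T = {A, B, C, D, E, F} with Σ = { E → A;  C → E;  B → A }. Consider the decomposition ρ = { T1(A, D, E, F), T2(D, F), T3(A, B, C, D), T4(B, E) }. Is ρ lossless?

Chase test. Columns are A, B, C, D, E, F; row i has aⱼ where attribute j ∈ Ti, else bᵢⱼ.
Initial tableau (one row per fragment):
  row 1: a1 b12 b13 a4 a5 a6
  row 2: b21 b22 b23 a4 b25 a6
  row 3: a1 a2 a3 a4 b35 b36
  row 4: b41 a2 b43 b44 a5 b46
Rows 1 and 4 agree on E; apply E→A and equate their A entries.
No row becomes fully distinguished — the join is lossy.

No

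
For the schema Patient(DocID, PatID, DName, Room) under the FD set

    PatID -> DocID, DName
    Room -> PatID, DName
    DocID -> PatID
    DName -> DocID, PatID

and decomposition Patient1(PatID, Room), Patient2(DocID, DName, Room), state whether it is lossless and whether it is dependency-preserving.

lossless but not dependency-preserving

Lossless test: (Room)⁺ = {DocID, PatID, DName, Room}, which contains all of one fragment — lossless.
Dependency preservation: the restricted closure of {PatID} across the fragments never reaches {DocID, DName}, so PatID → DocID, DName cannot be enforced without a join — not preserved.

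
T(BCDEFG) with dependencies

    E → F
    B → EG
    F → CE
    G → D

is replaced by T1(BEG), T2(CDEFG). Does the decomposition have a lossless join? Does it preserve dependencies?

Lossless test: (EG)⁺ = {CDEFG}, which contains all of one fragment — lossless.
Dependency preservation: every FD's attributes lie within a single fragment, so each can be enforced locally — preserved.

lossless and dependency-preserving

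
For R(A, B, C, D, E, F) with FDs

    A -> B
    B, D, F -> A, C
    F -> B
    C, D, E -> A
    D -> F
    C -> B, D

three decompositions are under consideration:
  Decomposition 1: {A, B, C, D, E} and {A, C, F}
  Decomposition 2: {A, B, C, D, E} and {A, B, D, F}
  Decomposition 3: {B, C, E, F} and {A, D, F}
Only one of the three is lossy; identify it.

Decomposition 1: common = {A, C}, closure = {A, B, C, D, F} → lossless.
Decomposition 2: common = {A, B, D}, closure = {A, B, C, D, F} → lossless.
Decomposition 3: common = {F}, closure = {B, F} → lossy.

Decomposition 3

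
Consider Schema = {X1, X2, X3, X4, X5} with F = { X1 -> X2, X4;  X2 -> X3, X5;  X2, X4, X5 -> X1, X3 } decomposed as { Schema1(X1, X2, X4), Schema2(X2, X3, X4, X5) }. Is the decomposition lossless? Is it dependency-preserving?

lossless and dependency-preserving

Lossless test: (X2, X4)⁺ = {X1, X2, X3, X4, X5}, which contains all of one fragment — lossless.
Dependency preservation: X2, X4, X5 → X1, X3 is not contained in any single fragment, but the restricted closure of its left-hand side across the fragments still reaches the right-hand side; the remaining FDs each lie inside some fragment. All dependencies are preserved.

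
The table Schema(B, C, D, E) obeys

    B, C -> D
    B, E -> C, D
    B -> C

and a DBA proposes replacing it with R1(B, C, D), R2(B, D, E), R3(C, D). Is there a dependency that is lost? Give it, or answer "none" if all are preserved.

none

B, C → D lies within R1.
B, E → C, D: restricted closure across fragments reaches C, D.
B → C lies within R1.
Every dependency is enforceable on the fragments, so the decomposition is dependency-preserving.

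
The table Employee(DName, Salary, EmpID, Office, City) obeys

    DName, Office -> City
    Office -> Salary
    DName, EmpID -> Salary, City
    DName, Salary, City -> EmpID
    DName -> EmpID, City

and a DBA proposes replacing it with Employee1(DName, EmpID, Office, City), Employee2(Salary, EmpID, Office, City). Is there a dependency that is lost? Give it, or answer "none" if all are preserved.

DName, EmpID -> Salary, City

Check DName, EmpID → Salary, City: no single fragment contains all of {DName, Salary, EmpID, City}, and the restricted closure of {DName, EmpID} across the fragments never reaches {Salary, City}.
DName, Office → City is preserved.
Office → Salary is preserved.
DName, Salary, City → EmpID is preserved.
DName → EmpID, City is preserved.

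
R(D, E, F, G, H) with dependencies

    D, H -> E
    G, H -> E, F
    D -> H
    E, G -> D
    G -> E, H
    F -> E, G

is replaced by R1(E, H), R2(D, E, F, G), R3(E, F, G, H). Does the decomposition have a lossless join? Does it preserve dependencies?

Lossless test (chase): Rows 2 and 3 agree on E, G; apply E, G→D and equate their D entries. Rows 2 and 3 agree on G; apply G→E, H and equate their E, H entries. Row 2 is now all distinguished symbols — the join is lossless.
Dependency preservation: the restricted closure of {D} across the fragments never reaches {H}, so D → H cannot be enforced without a join — not preserved.

lossless but not dependency-preserving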